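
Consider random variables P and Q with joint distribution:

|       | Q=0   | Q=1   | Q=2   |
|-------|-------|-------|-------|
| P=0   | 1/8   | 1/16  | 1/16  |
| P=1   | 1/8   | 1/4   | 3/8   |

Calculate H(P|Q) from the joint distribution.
Marginal P(Q) (column sums):
  P(Q=0) = 1/8 + 1/8 = 1/4
  P(Q=1) = 1/16 + 1/4 = 5/16
  P(Q=2) = 1/16 + 3/8 = 7/16

H(P|Q) = -Σ P(P,Q)·log₂ P(P|Q), where P(P|Q) = P(P,Q) / P(Q)
  (P=0,Q=0): P(P|Q) = (1/8)/(1/4) = 1/2;  -(1/8)·log₂(1/2) = 0.1250
  (P=0,Q=1): P(P|Q) = (1/16)/(5/16) = 1/5;  -(1/16)·log₂(1/5) = 0.1451
  (P=0,Q=2): P(P|Q) = (1/16)/(7/16) = 1/7;  -(1/16)·log₂(1/7) = 0.1755
  (P=1,Q=0): P(P|Q) = (1/8)/(1/4) = 1/2;  -(1/8)·log₂(1/2) = 0.1250
  (P=1,Q=1): P(P|Q) = (1/4)/(5/16) = 4/5;  -(1/4)·log₂(4/5) = 0.0805
  (P=1,Q=2): P(P|Q) = (3/8)/(7/16) = 6/7;  -(3/8)·log₂(6/7) = 0.0834
H(P|Q) = 0.1250 + 0.1451 + 0.1755 + 0.1250 + 0.0805 + 0.0834
  = 0.7345 bits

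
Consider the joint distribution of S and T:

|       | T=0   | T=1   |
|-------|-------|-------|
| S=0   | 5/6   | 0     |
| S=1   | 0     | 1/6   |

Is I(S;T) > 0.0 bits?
Marginal P(S) (row sums):
  P(S=0) = 5/6 + 0 = 5/6
  P(S=1) = 0 + 1/6 = 1/6
Marginal P(T) (column sums):
  P(T=0) = 5/6 + 0 = 5/6
  P(T=1) = 0 + 1/6 = 1/6

H(S) = -[(5/6)·log₂(5/6) + (1/6)·log₂(1/6)]
  = 0.2192 + 0.4308
  = 0.6500 bits
H(T) = -[(5/6)·log₂(5/6) + (1/6)·log₂(1/6)]
  = 0.2192 + 0.4308
  = 0.6500 bits
H(S,T) = -[(5/6)·log₂(5/6) + (1/6)·log₂(1/6)]
  = 0.2192 + 0.4308
  = 0.6500 bits

I(S;T) = H(S) + H(T) - H(S,T)
  = 0.6500 + 0.6500 - 0.6500
  = 0.6500 bits

Yes. I(S;T) = 0.6500 bits, which is > 0.0 bits.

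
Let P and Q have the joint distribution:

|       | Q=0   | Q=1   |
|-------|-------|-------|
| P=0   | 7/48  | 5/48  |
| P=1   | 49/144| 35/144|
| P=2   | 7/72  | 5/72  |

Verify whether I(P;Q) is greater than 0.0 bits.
Marginal P(P) (row sums):
  P(P=0) = 7/48 + 5/48 = 1/4
  P(P=1) = 49/144 + 35/144 = 7/12
  P(P=2) = 7/72 + 5/72 = 1/6
Marginal P(Q) (column sums):
  P(Q=0) = 7/48 + 49/144 + 7/72 = 7/12
  P(Q=1) = 5/48 + 35/144 + 5/72 = 5/12

H(P) = -[(1/4)·log₂(1/4) + (7/12)·log₂(7/12) + (1/6)·log₂(1/6)]
  = 0.5000 + 0.4536 + 0.4308
  = 1.3844 bits
H(Q) = -[(7/12)·log₂(7/12) + (5/12)·log₂(5/12)]
  = 0.4536 + 0.5263
  = 0.9799 bits
H(P,Q) = -[(7/48)·log₂(7/48) + (5/48)·log₂(5/48) + (49/144)·log₂(49/144) + (35/144)·log₂(35/144) + (7/72)·log₂(7/72) + (5/72)·log₂(5/72)]
  = 0.4051 + 0.3399 + 0.5292 + 0.4960 + 0.3269 + 0.2672
  = 2.3643 bits

I(P;Q) = H(P) + H(Q) - H(P,Q)
  = 1.3844 + 0.9799 - 2.3643
  = 0.0000 bits

No. I(P;Q) = 0.0000 bits, which is ≤ 0.0 bits.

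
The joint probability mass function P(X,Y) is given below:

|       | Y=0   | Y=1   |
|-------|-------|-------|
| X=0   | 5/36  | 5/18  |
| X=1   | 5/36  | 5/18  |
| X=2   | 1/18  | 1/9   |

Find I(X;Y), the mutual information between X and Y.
Marginal P(X) (row sums):
  P(X=0) = 5/36 + 5/18 = 5/12
  P(X=1) = 5/36 + 5/18 = 5/12
  P(X=2) = 1/18 + 1/9 = 1/6
Marginal P(Y) (column sums):
  P(Y=0) = 5/36 + 5/36 + 1/18 = 1/3
  P(Y=1) = 5/18 + 5/18 + 1/9 = 2/3

H(X) = -[(5/12)·log₂(5/12) + (5/12)·log₂(5/12) + (1/6)·log₂(1/6)]
  = 0.5263 + 0.5263 + 0.4308
  = 1.4834 bits
H(Y) = -[(1/3)·log₂(1/3) + (2/3)·log₂(2/3)]
  = 0.5283 + 0.3900
  = 0.9183 bits
H(X,Y) = -[(5/36)·log₂(5/36) + (5/18)·log₂(5/18) + (5/36)·log₂(5/36) + (5/18)·log₂(5/18) + (1/18)·log₂(1/18) + (1/9)·log₂(1/9)]
  = 0.3956 + 0.5133 + 0.3956 + 0.5133 + 0.2317 + 0.3522
  = 2.4017 bits

I(X;Y) = H(X) + H(Y) - H(X,Y)
  = 1.4834 + 0.9183 - 2.4017
  = 0.0000 bits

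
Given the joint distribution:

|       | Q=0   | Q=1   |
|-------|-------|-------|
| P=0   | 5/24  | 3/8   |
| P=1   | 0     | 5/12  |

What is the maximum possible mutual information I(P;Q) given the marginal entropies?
The upper bound on mutual information is I(P;Q) ≤ min(H(P), H(Q)).

Marginal P(P) (row sums):
  P(P=0) = 5/24 + 3/8 = 7/12
  P(P=1) = 0 + 5/12 = 5/12
Marginal P(Q) (column sums):
  P(Q=0) = 5/24 + 0 = 5/24
  P(Q=1) = 3/8 + 5/12 = 19/24

H(P) = -[(7/12)·log₂(7/12) + (5/12)·log₂(5/12)]
  = 0.4536 + 0.5263
  = 0.9799 bits
H(Q) = -[(5/24)·log₂(5/24) + (19/24)·log₂(19/24)]
  = 0.4715 + 0.2668
  = 0.7383 bits

Maximum possible I(P;Q) = min(0.9799, 0.7383) = 0.7383 bits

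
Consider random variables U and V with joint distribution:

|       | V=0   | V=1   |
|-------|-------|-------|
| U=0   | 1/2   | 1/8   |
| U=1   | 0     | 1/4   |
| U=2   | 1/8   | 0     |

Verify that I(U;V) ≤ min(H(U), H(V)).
Marginal P(U) (row sums):
  P(U=0) = 1/2 + 1/8 = 5/8
  P(U=1) = 0 + 1/4 = 1/4
  P(U=2) = 1/8 + 0 = 1/8
Marginal P(V) (column sums):
  P(V=0) = 1/2 + 0 + 1/8 = 5/8
  P(V=1) = 1/8 + 1/4 + 0 = 3/8

H(U) = -[(5/8)·log₂(5/8) + (1/4)·log₂(1/4) + (1/8)·log₂(1/8)]
  = 0.4238 + 0.5000 + 0.3750
  = 1.2988 bits
H(V) = -[(5/8)·log₂(5/8) + (3/8)·log₂(3/8)]
  = 0.4238 + 0.5306
  = 0.9544 bits
H(U,V) = -[(1/2)·log₂(1/2) + (1/8)·log₂(1/8) + (1/4)·log₂(1/4) + (1/8)·log₂(1/8)]
  = 0.5000 + 0.3750 + 0.5000 + 0.3750
  = 1.7500 bits

I(U;V) = H(U) + H(V) - H(U,V)
  = 1.2988 + 0.9544 - 1.7500
  = 0.5032 bits

min(H(U), H(V)) = min(1.2988, 0.9544) = 0.9544 bits
Since 0.5032 ≤ 0.9544, the bound is satisfied ✓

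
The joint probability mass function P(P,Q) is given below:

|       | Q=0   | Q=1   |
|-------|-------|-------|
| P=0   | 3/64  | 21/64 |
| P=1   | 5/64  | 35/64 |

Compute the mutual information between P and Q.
Marginal P(P) (row sums):
  P(P=0) = 3/64 + 21/64 = 3/8
  P(P=1) = 5/64 + 35/64 = 5/8
Marginal P(Q) (column sums):
  P(Q=0) = 3/64 + 5/64 = 1/8
  P(Q=1) = 21/64 + 35/64 = 7/8

H(P) = -[(3/8)·log₂(3/8) + (5/8)·log₂(5/8)]
  = 0.5306 + 0.4238
  = 0.9544 bits
H(Q) = -[(1/8)·log₂(1/8) + (7/8)·log₂(7/8)]
  = 0.3750 + 0.1686
  = 0.5436 bits
H(P,Q) = -[(3/64)·log₂(3/64) + (21/64)·log₂(21/64) + (5/64)·log₂(5/64) + (35/64)·log₂(35/64)]
  = 0.2070 + 0.5275 + 0.2873 + 0.4762
  = 1.4980 bits

I(P;Q) = H(P) + H(Q) - H(P,Q)
  = 0.9544 + 0.5436 - 1.4980
  = 0.0000 bits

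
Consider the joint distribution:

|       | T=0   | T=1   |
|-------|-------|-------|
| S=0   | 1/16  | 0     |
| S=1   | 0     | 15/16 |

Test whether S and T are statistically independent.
Marginal P(S) (row sums):
  P(S=0) = 1/16 + 0 = 1/16
  P(S=1) = 0 + 15/16 = 15/16
Marginal P(T) (column sums):
  P(T=0) = 1/16 + 0 = 1/16
  P(T=1) = 0 + 15/16 = 15/16

S and T are independent iff P(S=i,T=j) = P(S=i)·P(T=j) for every cell.
  P(S=0)·P(T=0) = 1/16 × 1/16 = 1/256, but P(S=0,T=0) = 1/16 ✗

No, S and T are not independent. Quantitatively, I(S;T) > 0:

H(S) = -[(1/16)·log₂(1/16) + (15/16)·log₂(15/16)]
  = 0.2500 + 0.0873
  = 0.3373 bits
H(T) = -[(1/16)·log₂(1/16) + (15/16)·log₂(15/16)]
  = 0.2500 + 0.0873
  = 0.3373 bits
H(S,T) = -[(1/16)·log₂(1/16) + (15/16)·log₂(15/16)]
  = 0.2500 + 0.0873
  = 0.3373 bits
I(S;T) = H(S) + H(T) - H(S,T) = 0.3373 + 0.3373 - 0.3373 = 0.3373 bits > 0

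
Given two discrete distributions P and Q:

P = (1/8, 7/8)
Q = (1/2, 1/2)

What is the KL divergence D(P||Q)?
D(P||Q) = Σ P(i) log₂(P(i)/Q(i))
  i=0: (1/8) × log₂((1/8)/(1/2)) = (1/8) × log₂(1/4) = -0.2500
  i=1: (7/8) × log₂((7/8)/(1/2)) = (7/8) × log₂(7/4) = 0.7064
D(P||Q) = -0.2500 + 0.7064
  = 0.4564 bits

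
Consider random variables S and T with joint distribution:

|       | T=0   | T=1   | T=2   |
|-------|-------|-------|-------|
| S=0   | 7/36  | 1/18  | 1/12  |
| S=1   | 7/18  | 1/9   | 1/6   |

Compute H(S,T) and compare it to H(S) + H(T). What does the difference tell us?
Marginal P(S) (row sums):
  P(S=0) = 7/36 + 1/18 + 1/12 = 1/3
  P(S=1) = 7/18 + 1/9 + 1/6 = 2/3
Marginal P(T) (column sums):
  P(T=0) = 7/36 + 7/18 = 7/12
  P(T=1) = 1/18 + 1/9 = 1/6
  P(T=2) = 1/12 + 1/6 = 1/4

H(S,T) = -[(7/36)·log₂(7/36) + (1/18)·log₂(1/18) + (1/12)·log₂(1/12) + (7/18)·log₂(7/18) + (1/9)·log₂(1/9) + (1/6)·log₂(1/6)]
  = 0.4594 + 0.2317 + 0.2987 + 0.5299 + 0.3522 + 0.4308
  = 2.3027 bits
H(S) = -[(1/3)·log₂(1/3) + (2/3)·log₂(2/3)]
  = 0.5283 + 0.3900
  = 0.9183 bits
H(T) = -[(7/12)·log₂(7/12) + (1/6)·log₂(1/6) + (1/4)·log₂(1/4)]
  = 0.4536 + 0.4308 + 0.5000
  = 1.3844 bits

H(S) + H(T) = 0.9183 + 1.3844 = 2.3027 bits
Difference: H(S) + H(T) - H(S,T) = 2.3027 - 2.3027 = 0.0000 bits = I(S;T)

The difference is the mutual information; it is 0 here, so S and T are independent (the joint entropy equals the sum of the marginal entropies).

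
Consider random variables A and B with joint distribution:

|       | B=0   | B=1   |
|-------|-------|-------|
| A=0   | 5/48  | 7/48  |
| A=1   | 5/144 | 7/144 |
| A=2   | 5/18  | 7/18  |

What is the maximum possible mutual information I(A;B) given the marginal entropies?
The upper bound on mutual information is I(A;B) ≤ min(H(A), H(B)).

Marginal P(A) (row sums):
  P(A=0) = 5/48 + 7/48 = 1/4
  P(A=1) = 5/144 + 7/144 = 1/12
  P(A=2) = 5/18 + 7/18 = 2/3
Marginal P(B) (column sums):
  P(B=0) = 5/48 + 5/144 + 5/18 = 5/12
  P(B=1) = 7/48 + 7/144 + 7/18 = 7/12

H(A) = -[(1/4)·log₂(1/4) + (1/12)·log₂(1/12) + (2/3)·log₂(2/3)]
  = 0.5000 + 0.2987 + 0.3900
  = 1.1887 bits
H(B) = -[(5/12)·log₂(5/12) + (7/12)·log₂(7/12)]
  = 0.5263 + 0.4536
  = 0.9799 bits

Maximum possible I(A;B) = min(1.1887, 0.9799) = 0.9799 bits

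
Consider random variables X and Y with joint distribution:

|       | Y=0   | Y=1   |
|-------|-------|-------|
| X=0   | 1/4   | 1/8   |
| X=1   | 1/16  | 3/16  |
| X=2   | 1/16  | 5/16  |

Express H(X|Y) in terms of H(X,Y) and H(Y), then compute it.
H(X|Y) = H(X,Y) - H(Y)

Marginal P(Y) (column sums):
  P(Y=0) = 1/4 + 1/16 + 1/16 = 3/8
  P(Y=1) = 1/8 + 3/16 + 5/16 = 5/8

H(X,Y) = -[(1/4)·log₂(1/4) + (1/8)·log₂(1/8) + (1/16)·log₂(1/16) + (3/16)·log₂(3/16) + (1/16)·log₂(1/16) + (5/16)·log₂(5/16)]
  = 0.5000 + 0.3750 + 0.2500 + 0.4528 + 0.2500 + 0.5244
  = 2.3522 bits
H(Y) = -[(3/8)·log₂(3/8) + (5/8)·log₂(5/8)]
  = 0.5306 + 0.4238
  = 0.9544 bits

H(X|Y) = 2.3522 - 0.9544 = 1.3978 bits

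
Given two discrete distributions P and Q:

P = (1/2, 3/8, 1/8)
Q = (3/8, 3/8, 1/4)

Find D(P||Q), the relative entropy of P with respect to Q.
D(P||Q) = Σ P(i) log₂(P(i)/Q(i))
  i=0: (1/2) × log₂((1/2)/(3/8)) = (1/2) × log₂(4/3) = 0.2075
  i=1: (3/8) × log₂((3/8)/(3/8)) = (3/8) × log₂(1) = 0.0000
  i=2: (1/8) × log₂((1/8)/(1/4)) = (1/8) × log₂(1/2) = -0.1250
D(P||Q) = 0.2075 + 0.0000 - 0.1250
  = 0.0825 bits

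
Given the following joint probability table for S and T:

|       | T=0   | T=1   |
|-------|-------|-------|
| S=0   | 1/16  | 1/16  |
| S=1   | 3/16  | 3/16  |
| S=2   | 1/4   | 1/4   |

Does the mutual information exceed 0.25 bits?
Marginal P(S) (row sums):
  P(S=0) = 1/16 + 1/16 = 1/8
  P(S=1) = 3/16 + 3/16 = 3/8
  P(S=2) = 1/4 + 1/4 = 1/2
Marginal P(T) (column sums):
  P(T=0) = 1/16 + 3/16 + 1/4 = 1/2
  P(T=1) = 1/16 + 3/16 + 1/4 = 1/2

H(S) = -[(1/8)·log₂(1/8) + (3/8)·log₂(3/8) + (1/2)·log₂(1/2)]
  = 0.3750 + 0.5306 + 0.5000
  = 1.4056 bits
H(T) = -[(1/2)·log₂(1/2) + (1/2)·log₂(1/2)]
  = 0.5000 + 0.5000
  = 1.0000 bits
H(S,T) = -[(1/16)·log₂(1/16) + (1/16)·log₂(1/16) + (3/16)·log₂(3/16) + (3/16)·log₂(3/16) + (1/4)·log₂(1/4) + (1/4)·log₂(1/4)]
  = 0.2500 + 0.2500 + 0.4528 + 0.4528 + 0.5000 + 0.5000
  = 2.4056 bits

I(S;T) = H(S) + H(T) - H(S,T)
  = 1.4056 + 1.0000 - 2.4056
  = 0.0000 bits

No. I(S;T) = 0.0000 bits, which is ≤ 0.25 bits.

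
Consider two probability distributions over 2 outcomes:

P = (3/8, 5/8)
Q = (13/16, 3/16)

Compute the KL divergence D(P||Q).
D(P||Q) = Σ P(i) log₂(P(i)/Q(i))
  i=0: (3/8) × log₂((3/8)/(13/16)) = (3/8) × log₂(6/13) = -0.4183
  i=1: (5/8) × log₂((5/8)/(3/16)) = (5/8) × log₂(10/3) = 1.0856
D(P||Q) = -0.4183 + 1.0856
  = 0.6673 bits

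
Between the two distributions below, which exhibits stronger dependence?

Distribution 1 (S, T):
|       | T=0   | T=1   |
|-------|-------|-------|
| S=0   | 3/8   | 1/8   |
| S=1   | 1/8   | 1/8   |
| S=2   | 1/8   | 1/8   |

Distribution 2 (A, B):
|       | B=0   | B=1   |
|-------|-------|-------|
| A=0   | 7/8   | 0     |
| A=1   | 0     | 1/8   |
Distribution 1 (S, T):
Marginal P(S) (row sums):
  P(S=0) = 3/8 + 1/8 = 1/2
  P(S=1) = 1/8 + 1/8 = 1/4
  P(S=2) = 1/8 + 1/8 = 1/4
Marginal P(T) (column sums):
  P(T=0) = 3/8 + 1/8 + 1/8 = 5/8
  P(T=1) = 1/8 + 1/8 + 1/8 = 3/8

H(S) = -[(1/2)·log₂(1/2) + (1/4)·log₂(1/4) + (1/4)·log₂(1/4)]
  = 0.5000 + 0.5000 + 0.5000
  = 1.5000 bits
H(T) = -[(5/8)·log₂(5/8) + (3/8)·log₂(3/8)]
  = 0.4238 + 0.5306
  = 0.9544 bits
H(S,T) = -[(3/8)·log₂(3/8) + (1/8)·log₂(1/8) + (1/8)·log₂(1/8) + (1/8)·log₂(1/8) + (1/8)·log₂(1/8) + (1/8)·log₂(1/8)]
  = 0.5306 + 0.3750 + 0.3750 + 0.3750 + 0.3750 + 0.3750
  = 2.4056 bits

I(S;T) = H(S) + H(T) - H(S,T)
  = 1.5000 + 0.9544 - 2.4056
  = 0.0488 bits

Distribution 2 (A, B):
Marginal P(A) (row sums):
  P(A=0) = 7/8 + 0 = 7/8
  P(A=1) = 0 + 1/8 = 1/8
Marginal P(B) (column sums):
  P(B=0) = 7/8 + 0 = 7/8
  P(B=1) = 0 + 1/8 = 1/8

H(A) = -[(7/8)·log₂(7/8) + (1/8)·log₂(1/8)]
  = 0.1686 + 0.3750
  = 0.5436 bits
H(B) = -[(7/8)·log₂(7/8) + (1/8)·log₂(1/8)]
  = 0.1686 + 0.3750
  = 0.5436 bits
H(A,B) = -[(7/8)·log₂(7/8) + (1/8)·log₂(1/8)]
  = 0.1686 + 0.3750
  = 0.5436 bits

I(A;B) = H(A) + H(B) - H(A,B)
  = 0.5436 + 0.5436 - 0.5436
  = 0.5436 bits

I(A;B) = 0.5436 bits > I(S;T) = 0.0488 bits, so (A, B) has the higher mutual information (stronger dependence).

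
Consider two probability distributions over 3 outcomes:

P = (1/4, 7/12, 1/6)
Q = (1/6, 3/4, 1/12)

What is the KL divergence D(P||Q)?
D(P||Q) = Σ P(i) log₂(P(i)/Q(i))
  i=0: (1/4) × log₂((1/4)/(1/6)) = (1/4) × log₂(3/2) = 0.1462
  i=1: (7/12) × log₂((7/12)/(3/4)) = (7/12) × log₂(7/9) = -0.2115
  i=2: (1/6) × log₂((1/6)/(1/12)) = (1/6) × log₂(2) = 0.1667
D(P||Q) = 0.1462 - 0.2115 + 0.1667
  = 0.1014 bits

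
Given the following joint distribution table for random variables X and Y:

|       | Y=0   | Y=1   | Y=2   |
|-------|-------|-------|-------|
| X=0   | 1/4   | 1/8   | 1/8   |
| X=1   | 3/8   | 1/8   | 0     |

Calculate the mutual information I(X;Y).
Marginal P(X) (row sums):
  P(X=0) = 1/4 + 1/8 + 1/8 = 1/2
  P(X=1) = 3/8 + 1/8 + 0 = 1/2
Marginal P(Y) (column sums):
  P(Y=0) = 1/4 + 3/8 = 5/8
  P(Y=1) = 1/8 + 1/8 = 1/4
  P(Y=2) = 1/8 + 0 = 1/8

H(X) = -[(1/2)·log₂(1/2) + (1/2)·log₂(1/2)]
  = 0.5000 + 0.5000
  = 1.0000 bits
H(Y) = -[(5/8)·log₂(5/8) + (1/4)·log₂(1/4) + (1/8)·log₂(1/8)]
  = 0.4238 + 0.5000 + 0.3750
  = 1.2988 bits
H(X,Y) = -[(1/4)·log₂(1/4) + (1/8)·log₂(1/8) + (1/8)·log₂(1/8) + (3/8)·log₂(3/8) + (1/8)·log₂(1/8)]
  = 0.5000 + 0.3750 + 0.3750 + 0.5306 + 0.3750
  = 2.1556 bits

I(X;Y) = H(X) + H(Y) - H(X,Y)
  = 1.0000 + 1.2988 - 2.1556
  = 0.1432 bits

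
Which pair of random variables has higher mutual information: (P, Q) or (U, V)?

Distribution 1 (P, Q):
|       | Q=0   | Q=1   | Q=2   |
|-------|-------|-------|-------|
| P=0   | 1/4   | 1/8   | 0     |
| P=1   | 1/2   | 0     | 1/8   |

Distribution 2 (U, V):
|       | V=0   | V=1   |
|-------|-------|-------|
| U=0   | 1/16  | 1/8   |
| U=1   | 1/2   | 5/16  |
Distribution 1 (P, Q):
Marginal P(P) (row sums):
  P(P=0) = 1/4 + 1/8 + 0 = 3/8
  P(P=1) = 1/2 + 0 + 1/8 = 5/8
Marginal P(Q) (column sums):
  P(Q=0) = 1/4 + 1/2 = 3/4
  P(Q=1) = 1/8 + 0 = 1/8
  P(Q=2) = 0 + 1/8 = 1/8

H(P) = -[(3/8)·log₂(3/8) + (5/8)·log₂(5/8)]
  = 0.5306 + 0.4238
  = 0.9544 bits
H(Q) = -[(3/4)·log₂(3/4) + (1/8)·log₂(1/8) + (1/8)·log₂(1/8)]
  = 0.3113 + 0.3750 + 0.3750
  = 1.0613 bits
H(P,Q) = -[(1/4)·log₂(1/4) + (1/8)·log₂(1/8) + (1/2)·log₂(1/2) + (1/8)·log₂(1/8)]
  = 0.5000 + 0.3750 + 0.5000 + 0.3750
  = 1.7500 bits

I(P;Q) = H(P) + H(Q) - H(P,Q)
  = 0.9544 + 1.0613 - 1.7500
  = 0.2657 bits

Distribution 2 (U, V):
Marginal P(U) (row sums):
  P(U=0) = 1/16 + 1/8 = 3/16
  P(U=1) = 1/2 + 5/16 = 13/16
Marginal P(V) (column sums):
  P(V=0) = 1/16 + 1/2 = 9/16
  P(V=1) = 1/8 + 5/16 = 7/16

H(U) = -[(3/16)·log₂(3/16) + (13/16)·log₂(13/16)]
  = 0.4528 + 0.2434
  = 0.6962 bits
H(V) = -[(9/16)·log₂(9/16) + (7/16)·log₂(7/16)]
  = 0.4669 + 0.5218
  = 0.9887 bits
H(U,V) = -[(1/16)·log₂(1/16) + (1/8)·log₂(1/8) + (1/2)·log₂(1/2) + (5/16)·log₂(5/16)]
  = 0.2500 + 0.3750 + 0.5000 + 0.5244
  = 1.6494 bits

I(U;V) = H(U) + H(V) - H(U,V)
  = 0.6962 + 0.9887 - 1.6494
  = 0.0355 bits

I(P;Q) = 0.2657 bits > I(U;V) = 0.0355 bits, so (P, Q) has the higher mutual information (stronger dependence).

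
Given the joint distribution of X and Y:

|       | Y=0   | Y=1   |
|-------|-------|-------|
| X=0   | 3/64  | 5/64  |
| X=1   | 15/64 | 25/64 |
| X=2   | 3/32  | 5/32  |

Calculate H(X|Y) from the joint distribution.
Marginal P(Y) (column sums):
  P(Y=0) = 3/64 + 15/64 + 3/32 = 3/8
  P(Y=1) = 5/64 + 25/64 + 5/32 = 5/8

H(X|Y) = -Σ P(X,Y)·log₂ P(X|Y), where P(X|Y) = P(X,Y) / P(Y)
  (X=0,Y=0): P(X|Y) = (3/64)/(3/8) = 1/8;  -(3/64)·log₂(1/8) = 0.1406
  (X=0,Y=1): P(X|Y) = (5/64)/(5/8) = 1/8;  -(5/64)·log₂(1/8) = 0.2344
  (X=1,Y=0): P(X|Y) = (15/64)/(3/8) = 5/8;  -(15/64)·log₂(5/8) = 0.1589
  (X=1,Y=1): P(X|Y) = (25/64)/(5/8) = 5/8;  -(25/64)·log₂(5/8) = 0.2649
  (X=2,Y=0): P(X|Y) = (3/32)/(3/8) = 1/4;  -(3/32)·log₂(1/4) = 0.1875
  (X=2,Y=1): P(X|Y) = (5/32)/(5/8) = 1/4;  -(5/32)·log₂(1/4) = 0.3125
H(X|Y) = 0.1406 + 0.2344 + 0.1589 + 0.2649 + 0.1875 + 0.3125
  = 1.2988 bits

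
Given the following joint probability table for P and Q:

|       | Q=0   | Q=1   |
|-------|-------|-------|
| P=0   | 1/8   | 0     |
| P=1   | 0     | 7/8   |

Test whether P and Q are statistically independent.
Marginal P(P) (row sums):
  P(P=0) = 1/8 + 0 = 1/8
  P(P=1) = 0 + 7/8 = 7/8
Marginal P(Q) (column sums):
  P(Q=0) = 1/8 + 0 = 1/8
  P(Q=1) = 0 + 7/8 = 7/8

P and Q are independent iff P(P=i,Q=j) = P(P=i)·P(Q=j) for every cell.
  P(P=0)·P(Q=0) = 1/8 × 1/8 = 1/64, but P(P=0,Q=0) = 1/8 ✗

No, P and Q are not independent. Quantitatively, I(P;Q) > 0:

H(P) = -[(1/8)·log₂(1/8) + (7/8)·log₂(7/8)]
  = 0.3750 + 0.1686
  = 0.5436 bits
H(Q) = -[(1/8)·log₂(1/8) + (7/8)·log₂(7/8)]
  = 0.3750 + 0.1686
  = 0.5436 bits
H(P,Q) = -[(1/8)·log₂(1/8) + (7/8)·log₂(7/8)]
  = 0.3750 + 0.1686
  = 0.5436 bits
I(P;Q) = H(P) + H(Q) - H(P,Q) = 0.5436 + 0.5436 - 0.5436 = 0.5436 bits > 0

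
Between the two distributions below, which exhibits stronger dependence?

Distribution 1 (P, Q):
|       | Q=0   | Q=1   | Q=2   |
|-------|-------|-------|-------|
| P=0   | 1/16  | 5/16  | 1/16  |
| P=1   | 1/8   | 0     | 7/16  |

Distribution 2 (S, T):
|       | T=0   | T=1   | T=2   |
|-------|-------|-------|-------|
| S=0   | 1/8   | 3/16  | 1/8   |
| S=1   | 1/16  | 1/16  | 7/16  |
Distribution 1 (P, Q):
Marginal P(P) (row sums):
  P(P=0) = 1/16 + 5/16 + 1/16 = 7/16
  P(P=1) = 1/8 + 0 + 7/16 = 9/16
Marginal P(Q) (column sums):
  P(Q=0) = 1/16 + 1/8 = 3/16
  P(Q=1) = 5/16 + 0 = 5/16
  P(Q=2) = 1/16 + 7/16 = 1/2

H(P) = -[(7/16)·log₂(7/16) + (9/16)·log₂(9/16)]
  = 0.5218 + 0.4669
  = 0.9887 bits
H(Q) = -[(3/16)·log₂(3/16) + (5/16)·log₂(5/16) + (1/2)·log₂(1/2)]
  = 0.4528 + 0.5244 + 0.5000
  = 1.4772 bits
H(P,Q) = -[(1/16)·log₂(1/16) + (5/16)·log₂(5/16) + (1/16)·log₂(1/16) + (1/8)·log₂(1/8) + (7/16)·log₂(7/16)]
  = 0.2500 + 0.5244 + 0.2500 + 0.3750 + 0.5218
  = 1.9212 bits

I(P;Q) = H(P) + H(Q) - H(P,Q)
  = 0.9887 + 1.4772 - 1.9212
  = 0.5447 bits

Distribution 2 (S, T):
Marginal P(S) (row sums):
  P(S=0) = 1/8 + 3/16 + 1/8 = 7/16
  P(S=1) = 1/16 + 1/16 + 7/16 = 9/16
Marginal P(T) (column sums):
  P(T=0) = 1/8 + 1/16 = 3/16
  P(T=1) = 3/16 + 1/16 = 1/4
  P(T=2) = 1/8 + 7/16 = 9/16

H(S) = -[(7/16)·log₂(7/16) + (9/16)·log₂(9/16)]
  = 0.5218 + 0.4669
  = 0.9887 bits
H(T) = -[(3/16)·log₂(3/16) + (1/4)·log₂(1/4) + (9/16)·log₂(9/16)]
  = 0.4528 + 0.5000 + 0.4669
  = 1.4197 bits
H(S,T) = -[(1/8)·log₂(1/8) + (3/16)·log₂(3/16) + (1/8)·log₂(1/8) + (1/16)·log₂(1/16) + (1/16)·log₂(1/16) + (7/16)·log₂(7/16)]
  = 0.3750 + 0.4528 + 0.3750 + 0.2500 + 0.2500 + 0.5218
  = 2.2246 bits

I(S;T) = H(S) + H(T) - H(S,T)
  = 0.9887 + 1.4197 - 2.2246
  = 0.1838 bits

I(P;Q) = 0.5447 bits > I(S;T) = 0.1838 bits, so (P, Q) has the higher mutual information (stronger dependence).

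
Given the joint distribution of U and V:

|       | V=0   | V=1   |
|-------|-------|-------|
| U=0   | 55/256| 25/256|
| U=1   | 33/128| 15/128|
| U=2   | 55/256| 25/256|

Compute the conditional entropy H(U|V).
Marginal P(V) (column sums):
  P(V=0) = 55/256 + 33/128 + 55/256 = 11/16
  P(V=1) = 25/256 + 15/128 + 25/256 = 5/16

H(U|V) = -Σ P(U,V)·log₂ P(U|V), where P(U|V) = P(U,V) / P(V)
  (U=0,V=0): P(U|V) = (55/256)/(11/16) = 5/16;  -(55/256)·log₂(5/16) = 0.3605
  (U=0,V=1): P(U|V) = (25/256)/(5/16) = 5/16;  -(25/256)·log₂(5/16) = 0.1639
  (U=1,V=0): P(U|V) = (33/128)/(11/16) = 3/8;  -(33/128)·log₂(3/8) = 0.3648
  (U=1,V=1): P(U|V) = (15/128)/(5/16) = 3/8;  -(15/128)·log₂(3/8) = 0.1658
  (U=2,V=0): P(U|V) = (55/256)/(11/16) = 5/16;  -(55/256)·log₂(5/16) = 0.3605
  (U=2,V=1): P(U|V) = (25/256)/(5/16) = 5/16;  -(25/256)·log₂(5/16) = 0.1639
H(U|V) = 0.3605 + 0.1639 + 0.3648 + 0.1658 + 0.3605 + 0.1639
  = 1.5794 bits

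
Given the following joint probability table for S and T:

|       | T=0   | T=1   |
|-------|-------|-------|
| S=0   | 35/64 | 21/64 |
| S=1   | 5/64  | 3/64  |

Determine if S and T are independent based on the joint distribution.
Marginal P(S) (row sums):
  P(S=0) = 35/64 + 21/64 = 7/8
  P(S=1) = 5/64 + 3/64 = 1/8
Marginal P(T) (column sums):
  P(T=0) = 35/64 + 5/64 = 5/8
  P(T=1) = 21/64 + 3/64 = 3/8

S and T are independent iff P(S=i,T=j) = P(S=i)·P(T=j) for every cell.
  P(S=0)·P(T=0) = 7/8 × 5/8 = 35/64 = P(S=0,T=0) ✓
  P(S=0)·P(T=1) = 7/8 × 3/8 = 21/64 = P(S=0,T=1) ✓
  P(S=1)·P(T=0) = 1/8 × 5/8 = 5/64 = P(S=1,T=0) ✓
  P(S=1)·P(T=1) = 1/8 × 3/8 = 3/64 = P(S=1,T=1) ✓

Yes, S and T are independent: every cell factors, so I(S;T) = 0 bits.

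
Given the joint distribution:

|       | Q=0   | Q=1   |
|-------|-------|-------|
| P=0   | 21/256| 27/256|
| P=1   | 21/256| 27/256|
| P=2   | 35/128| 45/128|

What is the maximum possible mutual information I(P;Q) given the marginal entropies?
The upper bound on mutual information is I(P;Q) ≤ min(H(P), H(Q)).

Marginal P(P) (row sums):
  P(P=0) = 21/256 + 27/256 = 3/16
  P(P=1) = 21/256 + 27/256 = 3/16
  P(P=2) = 35/128 + 45/128 = 5/8
Marginal P(Q) (column sums):
  P(Q=0) = 21/256 + 21/256 + 35/128 = 7/16
  P(Q=1) = 27/256 + 27/256 + 45/128 = 9/16

H(P) = -[(3/16)·log₂(3/16) + (3/16)·log₂(3/16) + (5/8)·log₂(5/8)]
  = 0.4528 + 0.4528 + 0.4238
  = 1.3294 bits
H(Q) = -[(7/16)·log₂(7/16) + (9/16)·log₂(9/16)]
  = 0.5218 + 0.4669
  = 0.9887 bits

Maximum possible I(P;Q) = min(1.3294, 0.9887) = 0.9887 bits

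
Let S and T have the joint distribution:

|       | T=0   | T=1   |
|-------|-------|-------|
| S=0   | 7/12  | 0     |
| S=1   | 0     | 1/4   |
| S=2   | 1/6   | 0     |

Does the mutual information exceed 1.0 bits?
Marginal P(S) (row sums):
  P(S=0) = 7/12 + 0 = 7/12
  P(S=1) = 0 + 1/4 = 1/4
  P(S=2) = 1/6 + 0 = 1/6
Marginal P(T) (column sums):
  P(T=0) = 7/12 + 0 + 1/6 = 3/4
  P(T=1) = 0 + 1/4 + 0 = 1/4

H(S) = -[(7/12)·log₂(7/12) + (1/4)·log₂(1/4) + (1/6)·log₂(1/6)]
  = 0.4536 + 0.5000 + 0.4308
  = 1.3844 bits
H(T) = -[(3/4)·log₂(3/4) + (1/4)·log₂(1/4)]
  = 0.3113 + 0.5000
  = 0.8113 bits
H(S,T) = -[(7/12)·log₂(7/12) + (1/4)·log₂(1/4) + (1/6)·log₂(1/6)]
  = 0.4536 + 0.5000 + 0.4308
  = 1.3844 bits

I(S;T) = H(S) + H(T) - H(S,T)
  = 1.3844 + 0.8113 - 1.3844
  = 0.8113 bits

No. I(S;T) = 0.8113 bits, which is ≤ 1.0 bits.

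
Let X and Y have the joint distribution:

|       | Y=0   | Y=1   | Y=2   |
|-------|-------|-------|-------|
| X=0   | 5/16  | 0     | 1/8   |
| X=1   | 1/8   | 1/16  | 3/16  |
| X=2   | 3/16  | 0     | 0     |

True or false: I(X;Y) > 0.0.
Marginal P(X) (row sums):
  P(X=0) = 5/16 + 0 + 1/8 = 7/16
  P(X=1) = 1/8 + 1/16 + 3/16 = 3/8
  P(X=2) = 3/16 + 0 + 0 = 3/16
Marginal P(Y) (column sums):
  P(Y=0) = 5/16 + 1/8 + 3/16 = 5/8
  P(Y=1) = 0 + 1/16 + 0 = 1/16
  P(Y=2) = 1/8 + 3/16 + 0 = 5/16

H(X) = -[(7/16)·log₂(7/16) + (3/8)·log₂(3/8) + (3/16)·log₂(3/16)]
  = 0.5218 + 0.5306 + 0.4528
  = 1.5052 bits
H(Y) = -[(5/8)·log₂(5/8) + (1/16)·log₂(1/16) + (5/16)·log₂(5/16)]
  = 0.4238 + 0.2500 + 0.5244
  = 1.1982 bits
H(X,Y) = -[(5/16)·log₂(5/16) + (1/8)·log₂(1/8) + (1/8)·log₂(1/8) + (1/16)·log₂(1/16) + (3/16)·log₂(3/16) + (3/16)·log₂(3/16)]
  = 0.5244 + 0.3750 + 0.3750 + 0.2500 + 0.4528 + 0.4528
  = 2.4300 bits

I(X;Y) = H(X) + H(Y) - H(X,Y)
  = 1.5052 + 1.1982 - 2.4300
  = 0.2734 bits

True. I(X;Y) = 0.2734 bits, which is > 0.0 bits.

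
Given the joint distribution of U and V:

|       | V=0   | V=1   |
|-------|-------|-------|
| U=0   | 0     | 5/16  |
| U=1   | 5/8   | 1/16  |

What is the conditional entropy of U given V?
Marginal P(V) (column sums):
  P(V=0) = 0 + 5/8 = 5/8
  P(V=1) = 5/16 + 1/16 = 3/8

H(U|V) = -Σ P(U,V)·log₂ P(U|V), where P(U|V) = P(U,V) / P(V)
  (cells with P(U,V) = 0 contribute 0)
  (U=0,V=1): P(U|V) = (5/16)/(3/8) = 5/6;  -(5/16)·log₂(5/6) = 0.0822
  (U=1,V=0): P(U|V) = (5/8)/(5/8) = 1;  -(5/8)·log₂(1) = 0.0000
  (U=1,V=1): P(U|V) = (1/16)/(3/8) = 1/6;  -(1/16)·log₂(1/6) = 0.1616
H(U|V) = 0.0822 + 0.0000 + 0.1616
  = 0.2438 bits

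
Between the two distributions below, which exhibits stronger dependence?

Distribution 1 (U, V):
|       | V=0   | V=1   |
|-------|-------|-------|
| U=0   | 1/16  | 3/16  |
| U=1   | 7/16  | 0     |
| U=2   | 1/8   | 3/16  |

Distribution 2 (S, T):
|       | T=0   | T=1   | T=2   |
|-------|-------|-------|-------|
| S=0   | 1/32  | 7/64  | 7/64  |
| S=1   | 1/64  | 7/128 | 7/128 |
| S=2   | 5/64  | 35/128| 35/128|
Distribution 1 (U, V):
Marginal P(U) (row sums):
  P(U=0) = 1/16 + 3/16 = 1/4
  P(U=1) = 7/16 + 0 = 7/16
  P(U=2) = 1/8 + 3/16 = 5/16
Marginal P(V) (column sums):
  P(V=0) = 1/16 + 7/16 + 1/8 = 5/8
  P(V=1) = 3/16 + 0 + 3/16 = 3/8

H(U) = -[(1/4)·log₂(1/4) + (7/16)·log₂(7/16) + (5/16)·log₂(5/16)]
  = 0.5000 + 0.5218 + 0.5244
  = 1.5462 bits
H(V) = -[(5/8)·log₂(5/8) + (3/8)·log₂(3/8)]
  = 0.4238 + 0.5306
  = 0.9544 bits
H(U,V) = -[(1/16)·log₂(1/16) + (3/16)·log₂(3/16) + (7/16)·log₂(7/16) + (1/8)·log₂(1/8) + (3/16)·log₂(3/16)]
  = 0.2500 + 0.4528 + 0.5218 + 0.3750 + 0.4528
  = 2.0524 bits

I(U;V) = H(U) + H(V) - H(U,V)
  = 1.5462 + 0.9544 - 2.0524
  = 0.4482 bits

Distribution 2 (S, T):
Marginal P(S) (row sums):
  P(S=0) = 1/32 + 7/64 + 7/64 = 1/4
  P(S=1) = 1/64 + 7/128 + 7/128 = 1/8
  P(S=2) = 5/64 + 35/128 + 35/128 = 5/8
Marginal P(T) (column sums):
  P(T=0) = 1/32 + 1/64 + 5/64 = 1/8
  P(T=1) = 7/64 + 7/128 + 35/128 = 7/16
  P(T=2) = 7/64 + 7/128 + 35/128 = 7/16

H(S) = -[(1/4)·log₂(1/4) + (1/8)·log₂(1/8) + (5/8)·log₂(5/8)]
  = 0.5000 + 0.3750 + 0.4238
  = 1.2988 bits
H(T) = -[(1/8)·log₂(1/8) + (7/16)·log₂(7/16) + (7/16)·log₂(7/16)]
  = 0.3750 + 0.5218 + 0.5218
  = 1.4186 bits
H(S,T) = -[(1/32)·log₂(1/32) + (7/64)·log₂(7/64) + (7/64)·log₂(7/64) + (1/64)·log₂(1/64) + (7/128)·log₂(7/128) + (7/128)·log₂(7/128) + (5/64)·log₂(5/64) + (35/128)·log₂(35/128) + (35/128)·log₂(35/128)]
  = 0.1563 + 0.3492 + 0.3492 + 0.0938 + 0.2293 + 0.2293 + 0.2873 + 0.5115 + 0.5115
  = 2.7174 bits

I(S;T) = H(S) + H(T) - H(S,T)
  = 1.2988 + 1.4186 - 2.7174
  = 0.0000 bits

I(U;V) = 0.4482 bits > I(S;T) = 0.0000 bits, so (U, V) has the higher mutual information (stronger dependence).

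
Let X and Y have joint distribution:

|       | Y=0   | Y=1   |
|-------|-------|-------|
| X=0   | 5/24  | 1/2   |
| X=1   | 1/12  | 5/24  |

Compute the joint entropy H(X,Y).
H(X,Y) = -Σ P(X,Y) log₂ P(X,Y), summed over the non-zero cells:
H(X,Y) = -[(5/24)·log₂(5/24) + (1/2)·log₂(1/2) + (1/12)·log₂(1/12) + (5/24)·log₂(5/24)]
  = 0.4715 + 0.5000 + 0.2987 + 0.4715
  = 1.7417 bits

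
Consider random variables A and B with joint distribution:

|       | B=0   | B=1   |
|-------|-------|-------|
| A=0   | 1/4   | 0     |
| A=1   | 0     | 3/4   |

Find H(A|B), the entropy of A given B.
Marginal P(B) (column sums):
  P(B=0) = 1/4 + 0 = 1/4
  P(B=1) = 0 + 3/4 = 3/4

H(A|B) = -Σ P(A,B)·log₂ P(A|B), where P(A|B) = P(A,B) / P(B)
  (cells with P(A,B) = 0 contribute 0)
  (A=0,B=0): P(A|B) = (1/4)/(1/4) = 1;  -(1/4)·log₂(1) = 0.0000
  (A=1,B=1): P(A|B) = (3/4)/(3/4) = 1;  -(3/4)·log₂(1) = 0.0000
H(A|B) = 0.0000 + 0.0000
  = 0.0000 bits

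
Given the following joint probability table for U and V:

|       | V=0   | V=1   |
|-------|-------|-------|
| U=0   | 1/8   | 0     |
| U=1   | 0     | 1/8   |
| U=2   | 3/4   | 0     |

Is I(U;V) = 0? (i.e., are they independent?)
Marginal P(U) (row sums):
  P(U=0) = 1/8 + 0 = 1/8
  P(U=1) = 0 + 1/8 = 1/8
  P(U=2) = 3/4 + 0 = 3/4
Marginal P(V) (column sums):
  P(V=0) = 1/8 + 0 + 3/4 = 7/8
  P(V=1) = 0 + 1/8 + 0 = 1/8

U and V are independent iff P(U=i,V=j) = P(U=i)·P(V=j) for every cell.
  P(U=0)·P(V=0) = 1/8 × 7/8 = 7/64, but P(U=0,V=0) = 1/8 ✗

No, U and V are not independent. Quantitatively, I(U;V) > 0:

H(U) = -[(1/8)·log₂(1/8) + (1/8)·log₂(1/8) + (3/4)·log₂(3/4)]
  = 0.3750 + 0.3750 + 0.3113
  = 1.0613 bits
H(V) = -[(7/8)·log₂(7/8) + (1/8)·log₂(1/8)]
  = 0.1686 + 0.3750
  = 0.5436 bits
H(U,V) = -[(1/8)·log₂(1/8) + (1/8)·log₂(1/8) + (3/4)·log₂(3/4)]
  = 0.3750 + 0.3750 + 0.3113
  = 1.0613 bits
I(U;V) = H(U) + H(V) - H(U,V) = 1.0613 + 0.5436 - 1.0613 = 0.5436 bits > 0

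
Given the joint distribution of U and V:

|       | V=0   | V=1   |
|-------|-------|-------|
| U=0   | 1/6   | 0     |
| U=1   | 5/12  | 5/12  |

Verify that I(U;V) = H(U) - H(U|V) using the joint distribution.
Left side, from I(U;V) = H(U) + H(V) - H(U,V):
Marginal P(U) (row sums):
  P(U=0) = 1/6 + 0 = 1/6
  P(U=1) = 5/12 + 5/12 = 5/6
Marginal P(V) (column sums):
  P(V=0) = 1/6 + 5/12 = 7/12
  P(V=1) = 0 + 5/12 = 5/12

H(U) = -[(1/6)·log₂(1/6) + (5/6)·log₂(5/6)]
  = 0.4308 + 0.2192
  = 0.6500 bits
H(V) = -[(7/12)·log₂(7/12) + (5/12)·log₂(5/12)]
  = 0.4536 + 0.5263
  = 0.9799 bits
H(U,V) = -[(1/6)·log₂(1/6) + (5/12)·log₂(5/12) + (5/12)·log₂(5/12)]
  = 0.4308 + 0.5263 + 0.5263
  = 1.4834 bits

I(U;V) = H(U) + H(V) - H(U,V)
  = 0.6500 + 0.9799 - 1.4834
  = 0.1465 bits

Right side, with H(U|V) computed directly from the conditional probabilities:
H(U|V) = -Σ P(U,V)·log₂ P(U|V), where P(U|V) = P(U,V) / P(V)
  (cells with P(U,V) = 0 contribute 0)
  (U=0,V=0): P(U|V) = (1/6)/(7/12) = 2/7;  -(1/6)·log₂(2/7) = 0.3012
  (U=1,V=0): P(U|V) = (5/12)/(7/12) = 5/7;  -(5/12)·log₂(5/7) = 0.2023
  (U=1,V=1): P(U|V) = (5/12)/(5/12) = 1;  -(5/12)·log₂(1) = 0.0000
H(U|V) = 0.3012 + 0.2023 + 0.0000
  = 0.5035 bits
H(U) - H(U|V) = 0.6500 - 0.5035 = 0.1465 bits

Both sides equal 0.1465 bits, so I(U;V) = H(U) - H(U|V) ✓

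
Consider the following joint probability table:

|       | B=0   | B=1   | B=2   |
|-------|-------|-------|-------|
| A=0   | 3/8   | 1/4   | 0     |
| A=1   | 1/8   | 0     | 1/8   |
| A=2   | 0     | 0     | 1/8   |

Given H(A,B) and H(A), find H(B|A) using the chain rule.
From the chain rule: H(A,B) = H(A) + H(B|A)
Therefore: H(B|A) = H(A,B) - H(A)

H(A,B) = -[(3/8)·log₂(3/8) + (1/4)·log₂(1/4) + (1/8)·log₂(1/8) + (1/8)·log₂(1/8) + (1/8)·log₂(1/8)]
  = 0.5306 + 0.5000 + 0.3750 + 0.3750 + 0.3750
  = 2.1556 bits
Marginal P(A) (row sums):
  P(A=0) = 3/8 + 1/4 + 0 = 5/8
  P(A=1) = 1/8 + 0 + 1/8 = 1/4
  P(A=2) = 0 + 0 + 1/8 = 1/8
H(A) = -[(5/8)·log₂(5/8) + (1/4)·log₂(1/4) + (1/8)·log₂(1/8)]
  = 0.4238 + 0.5000 + 0.3750
  = 1.2988 bits

H(B|A) = 2.1556 - 1.2988 = 0.8568 bits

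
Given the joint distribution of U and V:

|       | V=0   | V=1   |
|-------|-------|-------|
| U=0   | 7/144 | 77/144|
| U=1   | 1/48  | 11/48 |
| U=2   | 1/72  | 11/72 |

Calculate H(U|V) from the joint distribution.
Marginal P(V) (column sums):
  P(V=0) = 7/144 + 1/48 + 1/72 = 1/12
  P(V=1) = 77/144 + 11/48 + 11/72 = 11/12

H(U|V) = -Σ P(U,V)·log₂ P(U|V), where P(U|V) = P(U,V) / P(V)
  (U=0,V=0): P(U|V) = (7/144)/(1/12) = 7/12;  -(7/144)·log₂(7/12) = 0.0378
  (U=0,V=1): P(U|V) = (77/144)/(11/12) = 7/12;  -(77/144)·log₂(7/12) = 0.4158
  (U=1,V=0): P(U|V) = (1/48)/(1/12) = 1/4;  -(1/48)·log₂(1/4) = 0.0417
  (U=1,V=1): P(U|V) = (11/48)/(11/12) = 1/4;  -(11/48)·log₂(1/4) = 0.4583
  (U=2,V=0): P(U|V) = (1/72)/(1/12) = 1/6;  -(1/72)·log₂(1/6) = 0.0359
  (U=2,V=1): P(U|V) = (11/72)/(11/12) = 1/6;  -(11/72)·log₂(1/6) = 0.3949
H(U|V) = 0.0378 + 0.4158 + 0.0417 + 0.4583 + 0.0359 + 0.3949
  = 1.3844 bits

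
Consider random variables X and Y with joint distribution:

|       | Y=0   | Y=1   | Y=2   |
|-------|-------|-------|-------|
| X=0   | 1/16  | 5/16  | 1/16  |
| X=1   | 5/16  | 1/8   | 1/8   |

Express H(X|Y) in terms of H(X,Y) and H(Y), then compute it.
H(X|Y) = H(X,Y) - H(Y)

Marginal P(Y) (column sums):
  P(Y=0) = 1/16 + 5/16 = 3/8
  P(Y=1) = 5/16 + 1/8 = 7/16
  P(Y=2) = 1/16 + 1/8 = 3/16

H(X,Y) = -[(1/16)·log₂(1/16) + (5/16)·log₂(5/16) + (1/16)·log₂(1/16) + (5/16)·log₂(5/16) + (1/8)·log₂(1/8) + (1/8)·log₂(1/8)]
  = 0.2500 + 0.5244 + 0.2500 + 0.5244 + 0.3750 + 0.3750
  = 2.2988 bits
H(Y) = -[(3/8)·log₂(3/8) + (7/16)·log₂(7/16) + (3/16)·log₂(3/16)]
  = 0.5306 + 0.5218 + 0.4528
  = 1.5052 bits

H(X|Y) = 2.2988 - 1.5052 = 0.7936 bits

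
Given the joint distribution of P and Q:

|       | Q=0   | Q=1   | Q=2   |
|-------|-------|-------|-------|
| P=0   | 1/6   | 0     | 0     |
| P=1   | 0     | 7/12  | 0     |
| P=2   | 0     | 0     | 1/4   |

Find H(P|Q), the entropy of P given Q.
Marginal P(Q) (column sums):
  P(Q=0) = 1/6 + 0 + 0 = 1/6
  P(Q=1) = 0 + 7/12 + 0 = 7/12
  P(Q=2) = 0 + 0 + 1/4 = 1/4

H(P|Q) = -Σ P(P,Q)·log₂ P(P|Q), where P(P|Q) = P(P,Q) / P(Q)
  (cells with P(P,Q) = 0 contribute 0)
  (P=0,Q=0): P(P|Q) = (1/6)/(1/6) = 1;  -(1/6)·log₂(1) = 0.0000
  (P=1,Q=1): P(P|Q) = (7/12)/(7/12) = 1;  -(7/12)·log₂(1) = 0.0000
  (P=2,Q=2): P(P|Q) = (1/4)/(1/4) = 1;  -(1/4)·log₂(1) = 0.0000
H(P|Q) = 0.0000 + 0.0000 + 0.0000
  = 0.0000 bits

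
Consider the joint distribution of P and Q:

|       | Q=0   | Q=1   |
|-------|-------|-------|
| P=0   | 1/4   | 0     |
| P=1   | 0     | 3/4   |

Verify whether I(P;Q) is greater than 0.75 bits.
Marginal P(P) (row sums):
  P(P=0) = 1/4 + 0 = 1/4
  P(P=1) = 0 + 3/4 = 3/4
Marginal P(Q) (column sums):
  P(Q=0) = 1/4 + 0 = 1/4
  P(Q=1) = 0 + 3/4 = 3/4

H(P) = -[(1/4)·log₂(1/4) + (3/4)·log₂(3/4)]
  = 0.5000 + 0.3113
  = 0.8113 bits
H(Q) = -[(1/4)·log₂(1/4) + (3/4)·log₂(3/4)]
  = 0.5000 + 0.3113
  = 0.8113 bits
H(P,Q) = -[(1/4)·log₂(1/4) + (3/4)·log₂(3/4)]
  = 0.5000 + 0.3113
  = 0.8113 bits

I(P;Q) = H(P) + H(Q) - H(P,Q)
  = 0.8113 + 0.8113 - 0.8113
  = 0.8113 bits

Yes. I(P;Q) = 0.8113 bits, which is > 0.75 bits.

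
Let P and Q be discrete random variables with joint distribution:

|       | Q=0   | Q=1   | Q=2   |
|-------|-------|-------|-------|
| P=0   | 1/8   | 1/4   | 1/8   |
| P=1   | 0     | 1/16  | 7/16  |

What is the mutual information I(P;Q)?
Marginal P(P) (row sums):
  P(P=0) = 1/8 + 1/4 + 1/8 = 1/2
  P(P=1) = 0 + 1/16 + 7/16 = 1/2
Marginal P(Q) (column sums):
  P(Q=0) = 1/8 + 0 = 1/8
  P(Q=1) = 1/4 + 1/16 = 5/16
  P(Q=2) = 1/8 + 7/16 = 9/16

H(P) = -[(1/2)·log₂(1/2) + (1/2)·log₂(1/2)]
  = 0.5000 + 0.5000
  = 1.0000 bits
H(Q) = -[(1/8)·log₂(1/8) + (5/16)·log₂(5/16) + (9/16)·log₂(9/16)]
  = 0.3750 + 0.5244 + 0.4669
  = 1.3663 bits
H(P,Q) = -[(1/8)·log₂(1/8) + (1/4)·log₂(1/4) + (1/8)·log₂(1/8) + (1/16)·log₂(1/16) + (7/16)·log₂(7/16)]
  = 0.3750 + 0.5000 + 0.3750 + 0.2500 + 0.5218
  = 2.0218 bits

I(P;Q) = H(P) + H(Q) - H(P,Q)
  = 1.0000 + 1.3663 - 2.0218
  = 0.3445 bits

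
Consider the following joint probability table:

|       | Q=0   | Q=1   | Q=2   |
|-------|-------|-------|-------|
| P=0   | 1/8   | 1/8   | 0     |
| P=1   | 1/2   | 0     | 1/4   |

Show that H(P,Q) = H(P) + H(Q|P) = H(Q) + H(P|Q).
Marginal P(P) (row sums):
  P(P=0) = 1/8 + 1/8 + 0 = 1/4
  P(P=1) = 1/2 + 0 + 1/4 = 3/4
Marginal P(Q) (column sums):
  P(Q=0) = 1/8 + 1/2 = 5/8
  P(Q=1) = 1/8 + 0 = 1/8
  P(Q=2) = 0 + 1/4 = 1/4

Decomposition 1: H(P) + H(Q|P)
H(P) = -[(1/4)·log₂(1/4) + (3/4)·log₂(3/4)]
  = 0.5000 + 0.3113
  = 0.8113 bits
H(Q|P) = -Σ P(P,Q)·log₂ P(Q|P), where P(Q|P) = P(P,Q) / P(P)
  (cells with P(P,Q) = 0 contribute 0)
  (P=0,Q=0): P(Q|P) = (1/8)/(1/4) = 1/2;  -(1/8)·log₂(1/2) = 0.1250
  (P=0,Q=1): P(Q|P) = (1/8)/(1/4) = 1/2;  -(1/8)·log₂(1/2) = 0.1250
  (P=1,Q=0): P(Q|P) = (1/2)/(3/4) = 2/3;  -(1/2)·log₂(2/3) = 0.2925
  (P=1,Q=2): P(Q|P) = (1/4)/(3/4) = 1/3;  -(1/4)·log₂(1/3) = 0.3962
H(Q|P) = 0.1250 + 0.1250 + 0.2925 + 0.3962
  = 0.9387 bits
H(P) + H(Q|P) = 0.8113 + 0.9387 = 1.7500 bits

Decomposition 2: H(Q) + H(P|Q)
H(Q) = -[(5/8)·log₂(5/8) + (1/8)·log₂(1/8) + (1/4)·log₂(1/4)]
  = 0.4238 + 0.3750 + 0.5000
  = 1.2988 bits
H(P|Q) = -Σ P(P,Q)·log₂ P(P|Q), where P(P|Q) = P(P,Q) / P(Q)
  (cells with P(P,Q) = 0 contribute 0)
  (P=0,Q=0): P(P|Q) = (1/8)/(5/8) = 1/5;  -(1/8)·log₂(1/5) = 0.2902
  (P=0,Q=1): P(P|Q) = (1/8)/(1/8) = 1;  -(1/8)·log₂(1) = 0.0000
  (P=1,Q=0): P(P|Q) = (1/2)/(5/8) = 4/5;  -(1/2)·log₂(4/5) = 0.1610
  (P=1,Q=2): P(P|Q) = (1/4)/(1/4) = 1;  -(1/4)·log₂(1) = 0.0000
H(P|Q) = 0.2902 + 0.0000 + 0.1610 + 0.0000
  = 0.4512 bits
H(Q) + H(P|Q) = 1.2988 + 0.4512 = 1.7500 bits

Direct computation of the joint entropy:
H(P,Q) = -[(1/8)·log₂(1/8) + (1/8)·log₂(1/8) + (1/2)·log₂(1/2) + (1/4)·log₂(1/4)]
  = 0.3750 + 0.3750 + 0.5000 + 0.5000
  = 1.7500 bits

All three agree: H(P,Q) = 1.7500 bits ✓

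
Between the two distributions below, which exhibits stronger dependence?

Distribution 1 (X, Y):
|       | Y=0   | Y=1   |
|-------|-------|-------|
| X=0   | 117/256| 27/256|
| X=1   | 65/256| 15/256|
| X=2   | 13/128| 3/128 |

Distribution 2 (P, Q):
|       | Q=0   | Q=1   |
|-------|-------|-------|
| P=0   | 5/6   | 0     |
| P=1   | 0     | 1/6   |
Distribution 1 (X, Y):
Marginal P(X) (row sums):
  P(X=0) = 117/256 + 27/256 = 9/16
  P(X=1) = 65/256 + 15/256 = 5/16
  P(X=2) = 13/128 + 3/128 = 1/8
Marginal P(Y) (column sums):
  P(Y=0) = 117/256 + 65/256 + 13/128 = 13/16
  P(Y=1) = 27/256 + 15/256 + 3/128 = 3/16

H(X) = -[(9/16)·log₂(9/16) + (5/16)·log₂(5/16) + (1/8)·log₂(1/8)]
  = 0.4669 + 0.5244 + 0.3750
  = 1.3663 bits
H(Y) = -[(13/16)·log₂(13/16) + (3/16)·log₂(3/16)]
  = 0.2434 + 0.4528
  = 0.6962 bits
H(X,Y) = -[(117/256)·log₂(117/256) + (27/256)·log₂(27/256) + (65/256)·log₂(65/256) + (15/256)·log₂(15/256) + (13/128)·log₂(13/128) + (3/128)·log₂(3/128)]
  = 0.5163 + 0.3423 + 0.5021 + 0.2398 + 0.3351 + 0.1269
  = 2.0625 bits

I(X;Y) = H(X) + H(Y) - H(X,Y)
  = 1.3663 + 0.6962 - 2.0625
  = 0.0000 bits

Distribution 2 (P, Q):
Marginal P(P) (row sums):
  P(P=0) = 5/6 + 0 = 5/6
  P(P=1) = 0 + 1/6 = 1/6
Marginal P(Q) (column sums):
  P(Q=0) = 5/6 + 0 = 5/6
  P(Q=1) = 0 + 1/6 = 1/6

H(P) = -[(5/6)·log₂(5/6) + (1/6)·log₂(1/6)]
  = 0.2192 + 0.4308
  = 0.6500 bits
H(Q) = -[(5/6)·log₂(5/6) + (1/6)·log₂(1/6)]
  = 0.2192 + 0.4308
  = 0.6500 bits
H(P,Q) = -[(5/6)·log₂(5/6) + (1/6)·log₂(1/6)]
  = 0.2192 + 0.4308
  = 0.6500 bits

I(P;Q) = H(P) + H(Q) - H(P,Q)
  = 0.6500 + 0.6500 - 0.6500
  = 0.6500 bits

I(P;Q) = 0.6500 bits > I(X;Y) = 0.0000 bits, so (P, Q) has the higher mutual information (stronger dependence).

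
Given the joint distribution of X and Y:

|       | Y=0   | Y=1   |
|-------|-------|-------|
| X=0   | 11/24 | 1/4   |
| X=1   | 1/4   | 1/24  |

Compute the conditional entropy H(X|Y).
Marginal P(Y) (column sums):
  P(Y=0) = 11/24 + 1/4 = 17/24
  P(Y=1) = 1/4 + 1/24 = 7/24

H(X|Y) = -Σ P(X,Y)·log₂ P(X|Y), where P(X|Y) = P(X,Y) / P(Y)
  (X=0,Y=0): P(X|Y) = (11/24)/(17/24) = 11/17;  -(11/24)·log₂(11/17) = 0.2878
  (X=0,Y=1): P(X|Y) = (1/4)/(7/24) = 6/7;  -(1/4)·log₂(6/7) = 0.0556
  (X=1,Y=0): P(X|Y) = (1/4)/(17/24) = 6/17;  -(1/4)·log₂(6/17) = 0.3756
  (X=1,Y=1): P(X|Y) = (1/24)/(7/24) = 1/7;  -(1/24)·log₂(1/7) = 0.1170
H(X|Y) = 0.2878 + 0.0556 + 0.3756 + 0.1170
  = 0.8360 bits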